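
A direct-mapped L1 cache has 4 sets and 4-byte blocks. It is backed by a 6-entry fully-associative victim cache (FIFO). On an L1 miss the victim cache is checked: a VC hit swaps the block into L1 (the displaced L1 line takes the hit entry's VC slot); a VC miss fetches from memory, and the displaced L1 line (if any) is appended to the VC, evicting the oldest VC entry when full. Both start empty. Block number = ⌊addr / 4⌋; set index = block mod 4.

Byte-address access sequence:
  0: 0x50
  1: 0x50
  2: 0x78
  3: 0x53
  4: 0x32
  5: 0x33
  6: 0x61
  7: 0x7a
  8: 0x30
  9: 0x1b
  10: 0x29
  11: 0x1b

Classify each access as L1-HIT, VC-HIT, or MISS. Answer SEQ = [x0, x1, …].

#0 0x50→b20/s0 MISS; vc=[]
#1 0x50→b20/s0 L1-HIT; vc=[]
#2 0x78→b30/s2 MISS; vc=[]
#3 0x53→b20/s0 L1-HIT; vc=[]
#4 0x32→b12/s0 MISS; vc=[20]
#5 0x33→b12/s0 L1-HIT; vc=[20]
#6 0x61→b24/s0 MISS; vc=[20,12]
#7 0x7a→b30/s2 L1-HIT; vc=[20,12]
#8 0x30→b12/s0 VC-HIT; vc=[20,24]
#9 0x1b→b6/s2 MISS; vc=[20,24,30]
#10 0x29→b10/s2 MISS; vc=[20,24,30,6]
#11 0x1b→b6/s2 VC-HIT; vc=[20,24,30,10]

SEQ = [MISS, L1-HIT, MISS, L1-HIT, MISS, L1-HIT, MISS, L1-HIT, VC-HIT, MISS, MISS, VC-HIT]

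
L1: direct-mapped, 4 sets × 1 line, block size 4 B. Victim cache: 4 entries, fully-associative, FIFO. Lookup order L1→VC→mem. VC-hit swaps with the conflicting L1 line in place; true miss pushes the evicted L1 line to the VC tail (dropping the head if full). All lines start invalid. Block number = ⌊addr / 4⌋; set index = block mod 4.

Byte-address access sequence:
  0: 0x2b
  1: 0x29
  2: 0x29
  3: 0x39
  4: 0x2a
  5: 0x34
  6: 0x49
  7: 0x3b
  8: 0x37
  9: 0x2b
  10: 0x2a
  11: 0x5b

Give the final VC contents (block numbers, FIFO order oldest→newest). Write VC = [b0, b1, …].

VC = [18, 14, 10]

0: 0x2b (blk 10, set 2) → MISS  vc=[]
1: 0x29 (blk 10, set 2) → L1-HIT  vc=[]
2: 0x29 (blk 10, set 2) → L1-HIT  vc=[]
3: 0x39 (blk 14, set 2) → MISS  vc=[10]
4: 0x2a (blk 10, set 2) → VC-HIT  vc=[14]
5: 0x34 (blk 13, set 1) → MISS  vc=[14]
6: 0x49 (blk 18, set 2) → MISS  vc=[14, 10]
7: 0x3b (blk 14, set 2) → VC-HIT  vc=[18, 10]
8: 0x37 (blk 13, set 1) → L1-HIT  vc=[18, 10]
9: 0x2b (blk 10, set 2) → VC-HIT  vc=[18, 14]
10: 0x2a (blk 10, set 2) → L1-HIT  vc=[18, 14]
11: 0x5b (blk 22, set 2) → MISS  vc=[18, 14, 10]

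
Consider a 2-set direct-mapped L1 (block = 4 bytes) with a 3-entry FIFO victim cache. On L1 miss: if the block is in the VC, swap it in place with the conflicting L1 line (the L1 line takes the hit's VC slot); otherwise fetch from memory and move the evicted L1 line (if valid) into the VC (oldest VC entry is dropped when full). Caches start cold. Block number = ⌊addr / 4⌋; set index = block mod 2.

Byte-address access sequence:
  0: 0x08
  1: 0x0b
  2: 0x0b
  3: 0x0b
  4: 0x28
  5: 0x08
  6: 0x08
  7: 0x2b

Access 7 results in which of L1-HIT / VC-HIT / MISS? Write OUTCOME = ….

0: 0x8 (blk 2, set 0) → MISS  vc=[]
1: 0xb (blk 2, set 0) → L1-HIT  vc=[]
2: 0xb (blk 2, set 0) → L1-HIT  vc=[]
3: 0xb (blk 2, set 0) → L1-HIT  vc=[]
4: 0x28 (blk 10, set 0) → MISS  vc=[2]
5: 0x8 (blk 2, set 0) → VC-HIT  vc=[10]
6: 0x8 (blk 2, set 0) → L1-HIT  vc=[10]
7: 0x2b (blk 10, set 0) → VC-HIT  vc=[2]

OUTCOME = VC-HIT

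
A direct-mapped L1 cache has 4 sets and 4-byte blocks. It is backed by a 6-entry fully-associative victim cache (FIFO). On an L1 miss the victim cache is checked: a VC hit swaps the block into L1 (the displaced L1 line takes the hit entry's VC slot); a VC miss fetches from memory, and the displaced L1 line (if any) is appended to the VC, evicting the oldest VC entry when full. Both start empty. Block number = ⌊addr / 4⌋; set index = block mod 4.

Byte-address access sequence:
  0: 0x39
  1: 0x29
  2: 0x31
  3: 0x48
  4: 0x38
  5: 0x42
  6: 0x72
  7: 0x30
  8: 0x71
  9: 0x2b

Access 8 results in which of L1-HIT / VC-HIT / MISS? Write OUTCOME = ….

0: 0x39 (blk 14, set 2) → MISS  vc=[]
1: 0x29 (blk 10, set 2) → MISS  vc=[14]
2: 0x31 (blk 12, set 0) → MISS  vc=[14]
3: 0x48 (blk 18, set 2) → MISS  vc=[14, 10]
4: 0x38 (blk 14, set 2) → VC-HIT  vc=[18, 10]
5: 0x42 (blk 16, set 0) → MISS  vc=[18, 10, 12]
6: 0x72 (blk 28, set 0) → MISS  vc=[18, 10, 12, 16]
7: 0x30 (blk 12, set 0) → VC-HIT  vc=[18, 10, 28, 16]
8: 0x71 (blk 28, set 0) → VC-HIT  vc=[18, 10, 12, 16]
9: 0x2b (blk 10, set 2) → VC-HIT  vc=[18, 14, 12, 16]

OUTCOME = VC-HIT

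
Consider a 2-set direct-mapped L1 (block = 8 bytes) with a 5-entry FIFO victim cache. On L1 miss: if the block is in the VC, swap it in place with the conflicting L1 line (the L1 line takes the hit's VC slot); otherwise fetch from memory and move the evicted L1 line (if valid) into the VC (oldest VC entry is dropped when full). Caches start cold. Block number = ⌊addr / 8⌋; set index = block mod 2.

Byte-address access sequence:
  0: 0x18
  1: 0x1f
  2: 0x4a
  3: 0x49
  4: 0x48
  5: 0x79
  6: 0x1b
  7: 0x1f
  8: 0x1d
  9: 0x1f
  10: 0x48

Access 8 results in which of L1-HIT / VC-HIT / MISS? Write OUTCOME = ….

OUTCOME = L1-HIT

#0 0x18→b3/s1 MISS; vc=[]
#1 0x1f→b3/s1 L1-HIT; vc=[]
#2 0x4a→b9/s1 MISS; vc=[3]
#3 0x49→b9/s1 L1-HIT; vc=[3]
#4 0x48→b9/s1 L1-HIT; vc=[3]
#5 0x79→b15/s1 MISS; vc=[3,9]
#6 0x1b→b3/s1 VC-HIT; vc=[15,9]
#7 0x1f→b3/s1 L1-HIT; vc=[15,9]
#8 0x1d→b3/s1 L1-HIT; vc=[15,9]
#9 0x1f→b3/s1 L1-HIT; vc=[15,9]
#10 0x48→b9/s1 VC-HIT; vc=[15,3]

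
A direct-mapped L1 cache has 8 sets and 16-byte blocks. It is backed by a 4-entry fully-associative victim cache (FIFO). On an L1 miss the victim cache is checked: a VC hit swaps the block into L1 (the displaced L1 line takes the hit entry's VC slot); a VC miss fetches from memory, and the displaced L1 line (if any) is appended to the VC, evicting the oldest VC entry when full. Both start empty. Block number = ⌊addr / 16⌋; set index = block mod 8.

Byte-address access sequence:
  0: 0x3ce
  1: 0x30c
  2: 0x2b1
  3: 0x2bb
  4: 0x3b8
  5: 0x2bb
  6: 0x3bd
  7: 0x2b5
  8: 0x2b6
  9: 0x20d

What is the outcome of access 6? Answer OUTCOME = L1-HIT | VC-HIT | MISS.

  [0] addr=0x3ce blk=60 s=4: MISS | VC []
  [1] addr=0x30c blk=48 s=0: MISS | VC []
  [2] addr=0x2b1 blk=43 s=3: MISS | VC []
  [3] addr=0x2bb blk=43 s=3: L1-HIT | VC []
  [4] addr=0x3b8 blk=59 s=3: MISS | VC [43]
  [5] addr=0x2bb blk=43 s=3: VC-HIT | VC [59]
  [6] addr=0x3bd blk=59 s=3: VC-HIT | VC [43]
  [7] addr=0x2b5 blk=43 s=3: VC-HIT | VC [59]
  [8] addr=0x2b6 blk=43 s=3: L1-HIT | VC [59]
  [9] addr=0x20d blk=32 s=0: MISS | VC [59, 48]

OUTCOME = VC-HIT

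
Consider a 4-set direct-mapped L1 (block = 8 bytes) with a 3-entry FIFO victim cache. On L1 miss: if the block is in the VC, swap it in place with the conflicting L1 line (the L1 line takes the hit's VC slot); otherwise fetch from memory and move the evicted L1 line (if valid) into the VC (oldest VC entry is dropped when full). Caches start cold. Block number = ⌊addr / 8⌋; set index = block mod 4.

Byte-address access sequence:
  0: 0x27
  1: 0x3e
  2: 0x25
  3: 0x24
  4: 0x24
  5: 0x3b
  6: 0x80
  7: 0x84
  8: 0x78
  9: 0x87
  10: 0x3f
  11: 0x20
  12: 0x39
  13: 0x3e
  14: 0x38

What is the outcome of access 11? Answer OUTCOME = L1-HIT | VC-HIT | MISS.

OUTCOME = VC-HIT

0: 0x27 (blk 4, set 0) → MISS  vc=[]
1: 0x3e (blk 7, set 3) → MISS  vc=[]
2: 0x25 (blk 4, set 0) → L1-HIT  vc=[]
3: 0x24 (blk 4, set 0) → L1-HIT  vc=[]
4: 0x24 (blk 4, set 0) → L1-HIT  vc=[]
5: 0x3b (blk 7, set 3) → L1-HIT  vc=[]
6: 0x80 (blk 16, set 0) → MISS  vc=[4]
7: 0x84 (blk 16, set 0) → L1-HIT  vc=[4]
8: 0x78 (blk 15, set 3) → MISS  vc=[4, 7]
9: 0x87 (blk 16, set 0) → L1-HIT  vc=[4, 7]
10: 0x3f (blk 7, set 3) → VC-HIT  vc=[4, 15]
11: 0x20 (blk 4, set 0) → VC-HIT  vc=[16, 15]
12: 0x39 (blk 7, set 3) → L1-HIT  vc=[16, 15]
13: 0x3e (blk 7, set 3) → L1-HIT  vc=[16, 15]
14: 0x38 (blk 7, set 3) → L1-HIT  vc=[16, 15]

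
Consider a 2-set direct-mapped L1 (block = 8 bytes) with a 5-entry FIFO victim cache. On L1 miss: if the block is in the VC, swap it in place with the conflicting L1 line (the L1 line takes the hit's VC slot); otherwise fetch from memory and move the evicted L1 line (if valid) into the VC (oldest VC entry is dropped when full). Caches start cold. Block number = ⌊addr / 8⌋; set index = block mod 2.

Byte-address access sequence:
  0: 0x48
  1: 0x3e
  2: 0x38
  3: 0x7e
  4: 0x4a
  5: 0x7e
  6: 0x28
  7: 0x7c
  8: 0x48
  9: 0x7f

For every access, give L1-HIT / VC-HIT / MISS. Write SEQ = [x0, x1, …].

SEQ = [MISS, MISS, L1-HIT, MISS, VC-HIT, VC-HIT, MISS, VC-HIT, VC-HIT, VC-HIT]

0: 0x48 (blk 9, set 1) → MISS  vc=[]
1: 0x3e (blk 7, set 1) → MISS  vc=[9]
2: 0x38 (blk 7, set 1) → L1-HIT  vc=[9]
3: 0x7e (blk 15, set 1) → MISS  vc=[9, 7]
4: 0x4a (blk 9, set 1) → VC-HIT  vc=[15, 7]
5: 0x7e (blk 15, set 1) → VC-HIT  vc=[9, 7]
6: 0x28 (blk 5, set 1) → MISS  vc=[9, 7, 15]
7: 0x7c (blk 15, set 1) → VC-HIT  vc=[9, 7, 5]
8: 0x48 (blk 9, set 1) → VC-HIT  vc=[15, 7, 5]
9: 0x7f (blk 15, set 1) → VC-HIT  vc=[9, 7, 5]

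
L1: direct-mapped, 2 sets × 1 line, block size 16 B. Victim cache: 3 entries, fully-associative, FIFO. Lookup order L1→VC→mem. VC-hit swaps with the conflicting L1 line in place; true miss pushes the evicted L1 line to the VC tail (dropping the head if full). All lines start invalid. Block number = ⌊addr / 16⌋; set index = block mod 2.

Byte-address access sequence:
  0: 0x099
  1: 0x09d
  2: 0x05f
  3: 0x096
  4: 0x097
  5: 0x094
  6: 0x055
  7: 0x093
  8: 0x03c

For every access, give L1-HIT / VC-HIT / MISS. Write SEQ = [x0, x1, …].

0: 0x99 (blk 9, set 1) → MISS  vc=[]
1: 0x9d (blk 9, set 1) → L1-HIT  vc=[]
2: 0x5f (blk 5, set 1) → MISS  vc=[9]
3: 0x96 (blk 9, set 1) → VC-HIT  vc=[5]
4: 0x97 (blk 9, set 1) → L1-HIT  vc=[5]
5: 0x94 (blk 9, set 1) → L1-HIT  vc=[5]
6: 0x55 (blk 5, set 1) → VC-HIT  vc=[9]
7: 0x93 (blk 9, set 1) → VC-HIT  vc=[5]
8: 0x3c (blk 3, set 1) → MISS  vc=[5, 9]

SEQ = [MISS, L1-HIT, MISS, VC-HIT, L1-HIT, L1-HIT, VC-HIT, VC-HIT, MISS]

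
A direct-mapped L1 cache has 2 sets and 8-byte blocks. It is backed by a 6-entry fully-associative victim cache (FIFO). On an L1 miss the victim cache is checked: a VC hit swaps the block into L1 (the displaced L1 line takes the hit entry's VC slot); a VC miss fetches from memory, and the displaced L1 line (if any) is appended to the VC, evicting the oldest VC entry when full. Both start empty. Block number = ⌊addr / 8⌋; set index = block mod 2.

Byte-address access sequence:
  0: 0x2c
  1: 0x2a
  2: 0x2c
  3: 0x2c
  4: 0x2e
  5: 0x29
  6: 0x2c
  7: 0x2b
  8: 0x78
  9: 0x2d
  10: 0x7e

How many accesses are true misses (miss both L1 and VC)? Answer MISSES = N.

MISSES = 2

#0 0x2c→b5/s1 MISS; vc=[]
#1 0x2a→b5/s1 L1-HIT; vc=[]
#2 0x2c→b5/s1 L1-HIT; vc=[]
#3 0x2c→b5/s1 L1-HIT; vc=[]
#4 0x2e→b5/s1 L1-HIT; vc=[]
#5 0x29→b5/s1 L1-HIT; vc=[]
#6 0x2c→b5/s1 L1-HIT; vc=[]
#7 0x2b→b5/s1 L1-HIT; vc=[]
#8 0x78→b15/s1 MISS; vc=[5]
#9 0x2d→b5/s1 VC-HIT; vc=[15]
#10 0x7e→b15/s1 VC-HIT; vc=[5]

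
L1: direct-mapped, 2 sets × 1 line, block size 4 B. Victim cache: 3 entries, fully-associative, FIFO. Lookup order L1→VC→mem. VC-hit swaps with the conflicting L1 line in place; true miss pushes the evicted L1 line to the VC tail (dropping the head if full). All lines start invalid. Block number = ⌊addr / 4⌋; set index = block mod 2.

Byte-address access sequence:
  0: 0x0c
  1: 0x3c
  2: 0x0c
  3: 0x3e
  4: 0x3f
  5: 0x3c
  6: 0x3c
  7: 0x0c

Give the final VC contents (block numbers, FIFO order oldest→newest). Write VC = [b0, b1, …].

VC = [15]

  [0] addr=0xc blk=3 s=1: MISS | VC []
  [1] addr=0x3c blk=15 s=1: MISS | VC [3]
  [2] addr=0xc blk=3 s=1: VC-HIT | VC [15]
  [3] addr=0x3e blk=15 s=1: VC-HIT | VC [3]
  [4] addr=0x3f blk=15 s=1: L1-HIT | VC [3]
  [5] addr=0x3c blk=15 s=1: L1-HIT | VC [3]
  [6] addr=0x3c blk=15 s=1: L1-HIT | VC [3]
  [7] addr=0xc blk=3 s=1: VC-HIT | VC [15]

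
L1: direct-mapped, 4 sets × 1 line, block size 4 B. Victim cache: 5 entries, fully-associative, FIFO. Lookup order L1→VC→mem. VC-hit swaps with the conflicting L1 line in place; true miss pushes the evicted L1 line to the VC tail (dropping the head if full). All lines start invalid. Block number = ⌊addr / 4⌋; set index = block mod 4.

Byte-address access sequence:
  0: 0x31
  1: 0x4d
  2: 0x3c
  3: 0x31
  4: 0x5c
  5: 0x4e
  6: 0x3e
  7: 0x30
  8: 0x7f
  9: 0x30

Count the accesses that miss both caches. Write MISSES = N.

  [0] addr=0x31 blk=12 s=0: MISS | VC []
  [1] addr=0x4d blk=19 s=3: MISS | VC []
  [2] addr=0x3c blk=15 s=3: MISS | VC [19]
  [3] addr=0x31 blk=12 s=0: L1-HIT | VC [19]
  [4] addr=0x5c blk=23 s=3: MISS | VC [19, 15]
  [5] addr=0x4e blk=19 s=3: VC-HIT | VC [23, 15]
  [6] addr=0x3e blk=15 s=3: VC-HIT | VC [23, 19]
  [7] addr=0x30 blk=12 s=0: L1-HIT | VC [23, 19]
  [8] addr=0x7f blk=31 s=3: MISS | VC [23, 19, 15]
  [9] addr=0x30 blk=12 s=0: L1-HIT | VC [23, 19, 15]

MISSES = 5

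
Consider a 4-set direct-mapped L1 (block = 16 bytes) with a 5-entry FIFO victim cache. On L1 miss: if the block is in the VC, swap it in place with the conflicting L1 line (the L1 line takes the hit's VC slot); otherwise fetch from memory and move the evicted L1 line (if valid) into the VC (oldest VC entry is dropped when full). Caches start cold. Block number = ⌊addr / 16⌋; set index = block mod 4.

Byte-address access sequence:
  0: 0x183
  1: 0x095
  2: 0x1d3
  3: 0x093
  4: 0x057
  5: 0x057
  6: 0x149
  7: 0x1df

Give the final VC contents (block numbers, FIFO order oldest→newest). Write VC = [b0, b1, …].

VC = [5, 9, 24]

  [0] addr=0x183 blk=24 s=0: MISS | VC []
  [1] addr=0x95 blk=9 s=1: MISS | VC []
  [2] addr=0x1d3 blk=29 s=1: MISS | VC [9]
  [3] addr=0x93 blk=9 s=1: VC-HIT | VC [29]
  [4] addr=0x57 blk=5 s=1: MISS | VC [29, 9]
  [5] addr=0x57 blk=5 s=1: L1-HIT | VC [29, 9]
  [6] addr=0x149 blk=20 s=0: MISS | VC [29, 9, 24]
  [7] addr=0x1df blk=29 s=1: VC-HIT | VC [5, 9, 24]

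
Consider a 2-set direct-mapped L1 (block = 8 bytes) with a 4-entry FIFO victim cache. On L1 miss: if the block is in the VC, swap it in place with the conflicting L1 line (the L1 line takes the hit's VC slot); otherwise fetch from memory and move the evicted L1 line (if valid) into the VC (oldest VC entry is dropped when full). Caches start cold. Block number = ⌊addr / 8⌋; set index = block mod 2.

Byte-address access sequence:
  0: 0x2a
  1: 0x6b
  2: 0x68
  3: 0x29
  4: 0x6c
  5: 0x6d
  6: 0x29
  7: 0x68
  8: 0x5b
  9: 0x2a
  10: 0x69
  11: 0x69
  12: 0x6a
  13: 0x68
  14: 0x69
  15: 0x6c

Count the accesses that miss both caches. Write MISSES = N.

  [0] addr=0x2a blk=5 s=1: MISS | VC []
  [1] addr=0x6b blk=13 s=1: MISS | VC [5]
  [2] addr=0x68 blk=13 s=1: L1-HIT | VC [5]
  [3] addr=0x29 blk=5 s=1: VC-HIT | VC [13]
  [4] addr=0x6c blk=13 s=1: VC-HIT | VC [5]
  [5] addr=0x6d blk=13 s=1: L1-HIT | VC [5]
  [6] addr=0x29 blk=5 s=1: VC-HIT | VC [13]
  [7] addr=0x68 blk=13 s=1: VC-HIT | VC [5]
  [8] addr=0x5b blk=11 s=1: MISS | VC [5, 13]
  [9] addr=0x2a blk=5 s=1: VC-HIT | VC [11, 13]
  [10] addr=0x69 blk=13 s=1: VC-HIT | VC [11, 5]
  [11] addr=0x69 blk=13 s=1: L1-HIT | VC [11, 5]
  [12] addr=0x6a blk=13 s=1: L1-HIT | VC [11, 5]
  [13] addr=0x68 blk=13 s=1: L1-HIT | VC [11, 5]
  [14] addr=0x69 blk=13 s=1: L1-HIT | VC [11, 5]
  [15] addr=0x6c blk=13 s=1: L1-HIT | VC [11, 5]

MISSES = 3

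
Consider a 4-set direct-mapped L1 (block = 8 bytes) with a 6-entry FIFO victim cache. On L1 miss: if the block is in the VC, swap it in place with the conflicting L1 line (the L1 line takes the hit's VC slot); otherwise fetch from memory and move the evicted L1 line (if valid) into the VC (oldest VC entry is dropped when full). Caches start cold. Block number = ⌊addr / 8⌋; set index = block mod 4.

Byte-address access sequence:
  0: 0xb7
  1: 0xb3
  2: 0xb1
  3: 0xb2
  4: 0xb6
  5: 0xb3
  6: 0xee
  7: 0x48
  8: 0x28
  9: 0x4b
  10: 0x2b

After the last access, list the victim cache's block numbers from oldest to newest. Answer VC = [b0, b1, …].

VC = [29, 9]

  [0] addr=0xb7 blk=22 s=2: MISS | VC []
  [1] addr=0xb3 blk=22 s=2: L1-HIT | VC []
  [2] addr=0xb1 blk=22 s=2: L1-HIT | VC []
  [3] addr=0xb2 blk=22 s=2: L1-HIT | VC []
  [4] addr=0xb6 blk=22 s=2: L1-HIT | VC []
  [5] addr=0xb3 blk=22 s=2: L1-HIT | VC []
  [6] addr=0xee blk=29 s=1: MISS | VC []
  [7] addr=0x48 blk=9 s=1: MISS | VC [29]
  [8] addr=0x28 blk=5 s=1: MISS | VC [29, 9]
  [9] addr=0x4b blk=9 s=1: VC-HIT | VC [29, 5]
  [10] addr=0x2b blk=5 s=1: VC-HIT | VC [29, 9]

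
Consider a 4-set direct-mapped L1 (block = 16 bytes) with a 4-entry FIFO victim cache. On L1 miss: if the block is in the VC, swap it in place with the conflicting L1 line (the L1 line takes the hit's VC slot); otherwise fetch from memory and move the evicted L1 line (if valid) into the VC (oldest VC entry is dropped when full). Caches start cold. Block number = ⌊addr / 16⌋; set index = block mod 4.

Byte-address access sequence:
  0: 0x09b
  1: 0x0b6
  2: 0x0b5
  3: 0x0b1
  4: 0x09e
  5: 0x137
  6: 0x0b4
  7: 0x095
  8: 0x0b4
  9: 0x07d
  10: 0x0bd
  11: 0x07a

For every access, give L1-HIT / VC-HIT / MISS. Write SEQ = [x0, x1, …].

SEQ = [MISS, MISS, L1-HIT, L1-HIT, L1-HIT, MISS, VC-HIT, L1-HIT, L1-HIT, MISS, VC-HIT, VC-HIT]

  [0] addr=0x9b blk=9 s=1: MISS | VC []
  [1] addr=0xb6 blk=11 s=3: MISS | VC []
  [2] addr=0xb5 blk=11 s=3: L1-HIT | VC []
  [3] addr=0xb1 blk=11 s=3: L1-HIT | VC []
  [4] addr=0x9e blk=9 s=1: L1-HIT | VC []
  [5] addr=0x137 blk=19 s=3: MISS | VC [11]
  [6] addr=0xb4 blk=11 s=3: VC-HIT | VC [19]
  [7] addr=0x95 blk=9 s=1: L1-HIT | VC [19]
  [8] addr=0xb4 blk=11 s=3: L1-HIT | VC [19]
  [9] addr=0x7d blk=7 s=3: MISS | VC [19, 11]
  [10] addr=0xbd blk=11 s=3: VC-HIT | VC [19, 7]
  [11] addr=0x7a blk=7 s=3: VC-HIT | VC [19, 11]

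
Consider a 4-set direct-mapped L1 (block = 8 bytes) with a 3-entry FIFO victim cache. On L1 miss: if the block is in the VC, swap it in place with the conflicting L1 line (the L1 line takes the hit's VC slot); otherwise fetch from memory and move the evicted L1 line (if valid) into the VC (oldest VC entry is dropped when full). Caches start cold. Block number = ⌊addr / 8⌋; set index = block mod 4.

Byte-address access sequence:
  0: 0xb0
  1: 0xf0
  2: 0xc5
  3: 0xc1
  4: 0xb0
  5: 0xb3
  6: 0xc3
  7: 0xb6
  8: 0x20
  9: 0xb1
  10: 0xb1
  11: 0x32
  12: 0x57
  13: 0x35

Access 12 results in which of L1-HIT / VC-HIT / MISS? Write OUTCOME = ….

0: 0xb0 (blk 22, set 2) → MISS  vc=[]
1: 0xf0 (blk 30, set 2) → MISS  vc=[22]
2: 0xc5 (blk 24, set 0) → MISS  vc=[22]
3: 0xc1 (blk 24, set 0) → L1-HIT  vc=[22]
4: 0xb0 (blk 22, set 2) → VC-HIT  vc=[30]
5: 0xb3 (blk 22, set 2) → L1-HIT  vc=[30]
6: 0xc3 (blk 24, set 0) → L1-HIT  vc=[30]
7: 0xb6 (blk 22, set 2) → L1-HIT  vc=[30]
8: 0x20 (blk 4, set 0) → MISS  vc=[30, 24]
9: 0xb1 (blk 22, set 2) → L1-HIT  vc=[30, 24]
10: 0xb1 (blk 22, set 2) → L1-HIT  vc=[30, 24]
11: 0x32 (blk 6, set 2) → MISS  vc=[30, 24, 22]
12: 0x57 (blk 10, set 2) → MISS  vc=[24, 22, 6]
13: 0x35 (blk 6, set 2) → VC-HIT  vc=[24, 22, 10]

OUTCOME = MISS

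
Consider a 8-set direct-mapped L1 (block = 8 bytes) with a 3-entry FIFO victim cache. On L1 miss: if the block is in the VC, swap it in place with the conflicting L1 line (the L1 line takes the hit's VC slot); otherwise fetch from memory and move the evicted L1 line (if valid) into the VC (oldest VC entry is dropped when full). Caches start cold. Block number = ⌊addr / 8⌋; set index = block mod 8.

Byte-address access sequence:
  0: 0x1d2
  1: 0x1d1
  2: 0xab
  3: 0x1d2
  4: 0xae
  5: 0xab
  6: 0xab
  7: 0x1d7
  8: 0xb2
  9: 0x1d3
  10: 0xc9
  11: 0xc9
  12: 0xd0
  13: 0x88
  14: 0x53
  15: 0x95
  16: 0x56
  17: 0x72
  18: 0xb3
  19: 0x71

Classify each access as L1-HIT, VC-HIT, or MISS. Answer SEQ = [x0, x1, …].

SEQ = [MISS, L1-HIT, MISS, L1-HIT, L1-HIT, L1-HIT, L1-HIT, L1-HIT, MISS, L1-HIT, MISS, L1-HIT, MISS, MISS, MISS, MISS, VC-HIT, MISS, VC-HIT, VC-HIT]

  [0] addr=0x1d2 blk=58 s=2: MISS | VC []
  [1] addr=0x1d1 blk=58 s=2: L1-HIT | VC []
  [2] addr=0xab blk=21 s=5: MISS | VC []
  [3] addr=0x1d2 blk=58 s=2: L1-HIT | VC []
  [4] addr=0xae blk=21 s=5: L1-HIT | VC []
  [5] addr=0xab blk=21 s=5: L1-HIT | VC []
  [6] addr=0xab blk=21 s=5: L1-HIT | VC []
  [7] addr=0x1d7 blk=58 s=2: L1-HIT | VC []
  [8] addr=0xb2 blk=22 s=6: MISS | VC []
  [9] addr=0x1d3 blk=58 s=2: L1-HIT | VC []
  [10] addr=0xc9 blk=25 s=1: MISS | VC []
  [11] addr=0xc9 blk=25 s=1: L1-HIT | VC []
  [12] addr=0xd0 blk=26 s=2: MISS | VC [58]
  [13] addr=0x88 blk=17 s=1: MISS | VC [58, 25]
  [14] addr=0x53 blk=10 s=2: MISS | VC [58, 25, 26]
  [15] addr=0x95 blk=18 s=2: MISS | VC [25, 26, 10]
  [16] addr=0x56 blk=10 s=2: VC-HIT | VC [25, 26, 18]
  [17] addr=0x72 blk=14 s=6: MISS | VC [26, 18, 22]
  [18] addr=0xb3 blk=22 s=6: VC-HIT | VC [26, 18, 14]
  [19] addr=0x71 blk=14 s=6: VC-HIT | VC [26, 18, 22]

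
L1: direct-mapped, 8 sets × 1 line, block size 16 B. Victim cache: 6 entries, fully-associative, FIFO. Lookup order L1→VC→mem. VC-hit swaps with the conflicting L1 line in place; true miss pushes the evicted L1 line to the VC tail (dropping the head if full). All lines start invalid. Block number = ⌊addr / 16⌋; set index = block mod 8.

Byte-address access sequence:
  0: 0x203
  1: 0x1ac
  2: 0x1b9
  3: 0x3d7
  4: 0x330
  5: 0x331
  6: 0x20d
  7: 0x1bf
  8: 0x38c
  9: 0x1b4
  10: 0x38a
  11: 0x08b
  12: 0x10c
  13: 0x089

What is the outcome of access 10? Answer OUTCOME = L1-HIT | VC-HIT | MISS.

#0 0x203→b32/s0 MISS; vc=[]
#1 0x1ac→b26/s2 MISS; vc=[]
#2 0x1b9→b27/s3 MISS; vc=[]
#3 0x3d7→b61/s5 MISS; vc=[]
#4 0x330→b51/s3 MISS; vc=[27]
#5 0x331→b51/s3 L1-HIT; vc=[27]
#6 0x20d→b32/s0 L1-HIT; vc=[27]
#7 0x1bf→b27/s3 VC-HIT; vc=[51]
#8 0x38c→b56/s0 MISS; vc=[51,32]
#9 0x1b4→b27/s3 L1-HIT; vc=[51,32]
#10 0x38a→b56/s0 L1-HIT; vc=[51,32]
#11 0x8b→b8/s0 MISS; vc=[51,32,56]
#12 0x10c→b16/s0 MISS; vc=[51,32,56,8]
#13 0x89→b8/s0 VC-HIT; vc=[51,32,56,16]

OUTCOME = L1-HIT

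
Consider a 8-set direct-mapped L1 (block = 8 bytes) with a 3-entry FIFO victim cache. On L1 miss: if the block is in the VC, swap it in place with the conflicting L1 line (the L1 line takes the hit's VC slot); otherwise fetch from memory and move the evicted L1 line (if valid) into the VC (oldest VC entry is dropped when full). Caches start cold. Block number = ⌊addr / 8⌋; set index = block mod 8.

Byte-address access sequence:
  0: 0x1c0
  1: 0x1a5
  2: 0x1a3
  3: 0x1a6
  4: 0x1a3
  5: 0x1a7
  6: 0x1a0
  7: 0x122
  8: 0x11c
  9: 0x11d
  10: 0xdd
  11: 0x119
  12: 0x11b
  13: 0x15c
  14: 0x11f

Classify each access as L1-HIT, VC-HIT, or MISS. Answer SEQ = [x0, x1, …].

0: 0x1c0 (blk 56, set 0) → MISS  vc=[]
1: 0x1a5 (blk 52, set 4) → MISS  vc=[]
2: 0x1a3 (blk 52, set 4) → L1-HIT  vc=[]
3: 0x1a6 (blk 52, set 4) → L1-HIT  vc=[]
4: 0x1a3 (blk 52, set 4) → L1-HIT  vc=[]
5: 0x1a7 (blk 52, set 4) → L1-HIT  vc=[]
6: 0x1a0 (blk 52, set 4) → L1-HIT  vc=[]
7: 0x122 (blk 36, set 4) → MISS  vc=[52]
8: 0x11c (blk 35, set 3) → MISS  vc=[52]
9: 0x11d (blk 35, set 3) → L1-HIT  vc=[52]
10: 0xdd (blk 27, set 3) → MISS  vc=[52, 35]
11: 0x119 (blk 35, set 3) → VC-HIT  vc=[52, 27]
12: 0x11b (blk 35, set 3) → L1-HIT  vc=[52, 27]
13: 0x15c (blk 43, set 3) → MISS  vc=[52, 27, 35]
14: 0x11f (blk 35, set 3) → VC-HIT  vc=[52, 27, 43]

SEQ = [MISS, MISS, L1-HIT, L1-HIT, L1-HIT, L1-HIT, L1-HIT, MISS, MISS, L1-HIT, MISS, VC-HIT, L1-HIT, MISS, VC-HIT]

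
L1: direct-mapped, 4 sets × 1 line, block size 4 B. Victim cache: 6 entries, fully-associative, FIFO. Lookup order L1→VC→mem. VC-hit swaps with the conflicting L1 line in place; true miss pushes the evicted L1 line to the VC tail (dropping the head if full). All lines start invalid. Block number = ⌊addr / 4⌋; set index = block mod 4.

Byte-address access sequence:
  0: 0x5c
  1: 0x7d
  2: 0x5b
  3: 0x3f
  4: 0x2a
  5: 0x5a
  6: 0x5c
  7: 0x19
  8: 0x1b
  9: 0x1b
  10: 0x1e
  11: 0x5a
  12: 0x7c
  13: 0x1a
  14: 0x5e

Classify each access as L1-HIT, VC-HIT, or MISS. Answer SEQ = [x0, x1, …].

#0 0x5c→b23/s3 MISS; vc=[]
#1 0x7d→b31/s3 MISS; vc=[23]
#2 0x5b→b22/s2 MISS; vc=[23]
#3 0x3f→b15/s3 MISS; vc=[23,31]
#4 0x2a→b10/s2 MISS; vc=[23,31,22]
#5 0x5a→b22/s2 VC-HIT; vc=[23,31,10]
#6 0x5c→b23/s3 VC-HIT; vc=[15,31,10]
#7 0x19→b6/s2 MISS; vc=[15,31,10,22]
#8 0x1b→b6/s2 L1-HIT; vc=[15,31,10,22]
#9 0x1b→b6/s2 L1-HIT; vc=[15,31,10,22]
#10 0x1e→b7/s3 MISS; vc=[15,31,10,22,23]
#11 0x5a→b22/s2 VC-HIT; vc=[15,31,10,6,23]
#12 0x7c→b31/s3 VC-HIT; vc=[15,7,10,6,23]
#13 0x1a→b6/s2 VC-HIT; vc=[15,7,10,22,23]
#14 0x5e→b23/s3 VC-HIT; vc=[15,7,10,22,31]

SEQ = [MISS, MISS, MISS, MISS, MISS, VC-HIT, VC-HIT, MISS, L1-HIT, L1-HIT, MISS, VC-HIT, VC-HIT, VC-HIT, VC-HIT]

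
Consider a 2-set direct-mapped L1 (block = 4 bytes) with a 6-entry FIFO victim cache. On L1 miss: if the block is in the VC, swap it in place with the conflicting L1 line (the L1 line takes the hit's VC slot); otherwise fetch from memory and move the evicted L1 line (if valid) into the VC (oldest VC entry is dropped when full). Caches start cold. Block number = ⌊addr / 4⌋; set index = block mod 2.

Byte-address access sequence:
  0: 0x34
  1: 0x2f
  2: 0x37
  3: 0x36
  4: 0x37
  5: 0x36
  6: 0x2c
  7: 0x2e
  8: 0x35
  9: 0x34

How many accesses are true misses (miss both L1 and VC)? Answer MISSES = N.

MISSES = 2

0: 0x34 (blk 13, set 1) → MISS  vc=[]
1: 0x2f (blk 11, set 1) → MISS  vc=[13]
2: 0x37 (blk 13, set 1) → VC-HIT  vc=[11]
3: 0x36 (blk 13, set 1) → L1-HIT  vc=[11]
4: 0x37 (blk 13, set 1) → L1-HIT  vc=[11]
5: 0x36 (blk 13, set 1) → L1-HIT  vc=[11]
6: 0x2c (blk 11, set 1) → VC-HIT  vc=[13]
7: 0x2e (blk 11, set 1) → L1-HIT  vc=[13]
8: 0x35 (blk 13, set 1) → VC-HIT  vc=[11]
9: 0x34 (blk 13, set 1) → L1-HIT  vc=[11]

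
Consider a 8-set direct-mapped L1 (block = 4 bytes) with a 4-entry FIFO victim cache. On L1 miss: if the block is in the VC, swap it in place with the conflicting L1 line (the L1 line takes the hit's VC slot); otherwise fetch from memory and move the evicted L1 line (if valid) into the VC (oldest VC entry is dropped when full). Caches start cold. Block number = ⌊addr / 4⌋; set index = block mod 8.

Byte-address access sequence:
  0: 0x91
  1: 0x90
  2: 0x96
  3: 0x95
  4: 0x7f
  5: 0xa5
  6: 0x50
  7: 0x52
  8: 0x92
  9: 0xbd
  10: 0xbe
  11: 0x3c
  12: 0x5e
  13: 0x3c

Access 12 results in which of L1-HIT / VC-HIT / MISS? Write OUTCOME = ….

#0 0x91→b36/s4 MISS; vc=[]
#1 0x90→b36/s4 L1-HIT; vc=[]
#2 0x96→b37/s5 MISS; vc=[]
#3 0x95→b37/s5 L1-HIT; vc=[]
#4 0x7f→b31/s7 MISS; vc=[]
#5 0xa5→b41/s1 MISS; vc=[]
#6 0x50→b20/s4 MISS; vc=[36]
#7 0x52→b20/s4 L1-HIT; vc=[36]
#8 0x92→b36/s4 VC-HIT; vc=[20]
#9 0xbd→b47/s7 MISS; vc=[20,31]
#10 0xbe→b47/s7 L1-HIT; vc=[20,31]
#11 0x3c→b15/s7 MISS; vc=[20,31,47]
#12 0x5e→b23/s7 MISS; vc=[20,31,47,15]
#13 0x3c→b15/s7 VC-HIT; vc=[20,31,47,23]

OUTCOME = MISS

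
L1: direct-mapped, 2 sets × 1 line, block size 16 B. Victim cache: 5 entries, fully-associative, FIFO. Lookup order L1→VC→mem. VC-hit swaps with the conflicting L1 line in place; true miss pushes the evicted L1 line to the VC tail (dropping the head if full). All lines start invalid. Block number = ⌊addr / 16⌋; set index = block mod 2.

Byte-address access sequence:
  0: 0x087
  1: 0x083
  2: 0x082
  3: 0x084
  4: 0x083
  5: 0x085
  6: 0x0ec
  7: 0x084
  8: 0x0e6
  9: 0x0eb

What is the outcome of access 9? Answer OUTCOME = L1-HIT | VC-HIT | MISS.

OUTCOME = L1-HIT

  [0] addr=0x87 blk=8 s=0: MISS | VC []
  [1] addr=0x83 blk=8 s=0: L1-HIT | VC []
  [2] addr=0x82 blk=8 s=0: L1-HIT | VC []
  [3] addr=0x84 blk=8 s=0: L1-HIT | VC []
  [4] addr=0x83 blk=8 s=0: L1-HIT | VC []
  [5] addr=0x85 blk=8 s=0: L1-HIT | VC []
  [6] addr=0xec blk=14 s=0: MISS | VC [8]
  [7] addr=0x84 blk=8 s=0: VC-HIT | VC [14]
  [8] addr=0xe6 blk=14 s=0: VC-HIT | VC [8]
  [9] addr=0xeb blk=14 s=0: L1-HIT | VC [8]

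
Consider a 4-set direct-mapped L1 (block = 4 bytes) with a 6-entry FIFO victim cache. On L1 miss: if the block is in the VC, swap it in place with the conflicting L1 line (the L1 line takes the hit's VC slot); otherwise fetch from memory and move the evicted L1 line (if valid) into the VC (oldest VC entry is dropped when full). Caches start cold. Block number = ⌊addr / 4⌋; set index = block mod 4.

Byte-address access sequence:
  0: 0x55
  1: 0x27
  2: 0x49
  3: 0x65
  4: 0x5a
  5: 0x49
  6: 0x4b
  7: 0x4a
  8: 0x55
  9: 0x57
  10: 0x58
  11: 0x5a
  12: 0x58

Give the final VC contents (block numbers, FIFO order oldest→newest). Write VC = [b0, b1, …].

#0 0x55→b21/s1 MISS; vc=[]
#1 0x27→b9/s1 MISS; vc=[21]
#2 0x49→b18/s2 MISS; vc=[21]
#3 0x65→b25/s1 MISS; vc=[21,9]
#4 0x5a→b22/s2 MISS; vc=[21,9,18]
#5 0x49→b18/s2 VC-HIT; vc=[21,9,22]
#6 0x4b→b18/s2 L1-HIT; vc=[21,9,22]
#7 0x4a→b18/s2 L1-HIT; vc=[21,9,22]
#8 0x55→b21/s1 VC-HIT; vc=[25,9,22]
#9 0x57→b21/s1 L1-HIT; vc=[25,9,22]
#10 0x58→b22/s2 VC-HIT; vc=[25,9,18]
#11 0x5a→b22/s2 L1-HIT; vc=[25,9,18]
#12 0x58→b22/s2 L1-HIT; vc=[25,9,18]

VC = [25, 9, 18]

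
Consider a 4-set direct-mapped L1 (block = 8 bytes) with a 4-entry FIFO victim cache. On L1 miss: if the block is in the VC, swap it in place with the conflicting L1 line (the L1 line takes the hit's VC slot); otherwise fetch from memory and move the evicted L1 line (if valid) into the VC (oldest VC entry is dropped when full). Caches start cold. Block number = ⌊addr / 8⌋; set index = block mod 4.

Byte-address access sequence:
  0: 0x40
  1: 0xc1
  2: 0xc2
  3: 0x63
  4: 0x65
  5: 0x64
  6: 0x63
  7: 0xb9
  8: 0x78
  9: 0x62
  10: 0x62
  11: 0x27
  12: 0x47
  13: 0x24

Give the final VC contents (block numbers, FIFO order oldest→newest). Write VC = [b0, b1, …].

VC = [8, 24, 23, 12]

#0 0x40→b8/s0 MISS; vc=[]
#1 0xc1→b24/s0 MISS; vc=[8]
#2 0xc2→b24/s0 L1-HIT; vc=[8]
#3 0x63→b12/s0 MISS; vc=[8,24]
#4 0x65→b12/s0 L1-HIT; vc=[8,24]
#5 0x64→b12/s0 L1-HIT; vc=[8,24]
#6 0x63→b12/s0 L1-HIT; vc=[8,24]
#7 0xb9→b23/s3 MISS; vc=[8,24]
#8 0x78→b15/s3 MISS; vc=[8,24,23]
#9 0x62→b12/s0 L1-HIT; vc=[8,24,23]
#10 0x62→b12/s0 L1-HIT; vc=[8,24,23]
#11 0x27→b4/s0 MISS; vc=[8,24,23,12]
#12 0x47→b8/s0 VC-HIT; vc=[4,24,23,12]
#13 0x24→b4/s0 VC-HIT; vc=[8,24,23,12]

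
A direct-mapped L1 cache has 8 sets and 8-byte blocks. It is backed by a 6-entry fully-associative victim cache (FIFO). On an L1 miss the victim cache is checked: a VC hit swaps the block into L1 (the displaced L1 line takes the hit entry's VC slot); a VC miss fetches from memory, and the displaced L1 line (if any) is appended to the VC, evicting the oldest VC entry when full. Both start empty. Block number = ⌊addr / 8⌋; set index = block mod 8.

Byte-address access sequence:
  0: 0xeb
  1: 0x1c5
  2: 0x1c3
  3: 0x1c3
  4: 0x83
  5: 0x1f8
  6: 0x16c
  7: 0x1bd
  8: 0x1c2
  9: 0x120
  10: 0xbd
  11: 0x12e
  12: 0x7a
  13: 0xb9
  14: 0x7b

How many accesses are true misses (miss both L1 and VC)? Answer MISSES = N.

MISSES = 10

0: 0xeb (blk 29, set 5) → MISS  vc=[]
1: 0x1c5 (blk 56, set 0) → MISS  vc=[]
2: 0x1c3 (blk 56, set 0) → L1-HIT  vc=[]
3: 0x1c3 (blk 56, set 0) → L1-HIT  vc=[]
4: 0x83 (blk 16, set 0) → MISS  vc=[56]
5: 0x1f8 (blk 63, set 7) → MISS  vc=[56]
6: 0x16c (blk 45, set 5) → MISS  vc=[56, 29]
7: 0x1bd (blk 55, set 7) → MISS  vc=[56, 29, 63]
8: 0x1c2 (blk 56, set 0) → VC-HIT  vc=[16, 29, 63]
9: 0x120 (blk 36, set 4) → MISS  vc=[16, 29, 63]
10: 0xbd (blk 23, set 7) → MISS  vc=[16, 29, 63, 55]
11: 0x12e (blk 37, set 5) → MISS  vc=[16, 29, 63, 55, 45]
12: 0x7a (blk 15, set 7) → MISS  vc=[16, 29, 63, 55, 45, 23]
13: 0xb9 (blk 23, set 7) → VC-HIT  vc=[16, 29, 63, 55, 45, 15]
14: 0x7b (blk 15, set 7) → VC-HIT  vc=[16, 29, 63, 55, 45, 23]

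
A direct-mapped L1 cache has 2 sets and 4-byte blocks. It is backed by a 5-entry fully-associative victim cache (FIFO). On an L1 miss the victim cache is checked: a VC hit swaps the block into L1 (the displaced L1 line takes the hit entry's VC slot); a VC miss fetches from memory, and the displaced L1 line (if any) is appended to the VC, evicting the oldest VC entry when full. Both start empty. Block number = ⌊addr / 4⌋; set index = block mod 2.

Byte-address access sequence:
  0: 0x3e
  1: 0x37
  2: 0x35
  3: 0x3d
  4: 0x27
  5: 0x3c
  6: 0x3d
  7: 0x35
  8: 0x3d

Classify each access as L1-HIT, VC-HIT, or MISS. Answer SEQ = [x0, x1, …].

  [0] addr=0x3e blk=15 s=1: MISS | VC []
  [1] addr=0x37 blk=13 s=1: MISS | VC [15]
  [2] addr=0x35 blk=13 s=1: L1-HIT | VC [15]
  [3] addr=0x3d blk=15 s=1: VC-HIT | VC [13]
  [4] addr=0x27 blk=9 s=1: MISS | VC [13, 15]
  [5] addr=0x3c blk=15 s=1: VC-HIT | VC [13, 9]
  [6] addr=0x3d blk=15 s=1: L1-HIT | VC [13, 9]
  [7] addr=0x35 blk=13 s=1: VC-HIT | VC [15, 9]
  [8] addr=0x3d blk=15 s=1: VC-HIT | VC [13, 9]

SEQ = [MISS, MISS, L1-HIT, VC-HIT, MISS, VC-HIT, L1-HIT, VC-HIT, VC-HIT]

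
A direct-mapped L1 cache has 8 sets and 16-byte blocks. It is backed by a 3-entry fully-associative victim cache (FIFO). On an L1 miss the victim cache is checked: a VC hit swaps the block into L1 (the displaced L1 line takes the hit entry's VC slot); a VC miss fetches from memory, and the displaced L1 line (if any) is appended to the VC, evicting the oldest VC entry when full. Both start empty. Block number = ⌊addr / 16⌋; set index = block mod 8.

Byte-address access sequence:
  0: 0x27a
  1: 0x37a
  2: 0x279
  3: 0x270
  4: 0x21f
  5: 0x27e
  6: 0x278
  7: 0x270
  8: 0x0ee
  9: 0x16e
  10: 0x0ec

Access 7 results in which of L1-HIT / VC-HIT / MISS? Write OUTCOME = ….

OUTCOME = L1-HIT

0: 0x27a (blk 39, set 7) → MISS  vc=[]
1: 0x37a (blk 55, set 7) → MISS  vc=[39]
2: 0x279 (blk 39, set 7) → VC-HIT  vc=[55]
3: 0x270 (blk 39, set 7) → L1-HIT  vc=[55]
4: 0x21f (blk 33, set 1) → MISS  vc=[55]
5: 0x27e (blk 39, set 7) → L1-HIT  vc=[55]
6: 0x278 (blk 39, set 7) → L1-HIT  vc=[55]
7: 0x270 (blk 39, set 7) → L1-HIT  vc=[55]
8: 0xee (blk 14, set 6) → MISS  vc=[55]
9: 0x16e (blk 22, set 6) → MISS  vc=[55, 14]
10: 0xec (blk 14, set 6) → VC-HIT  vc=[55, 22]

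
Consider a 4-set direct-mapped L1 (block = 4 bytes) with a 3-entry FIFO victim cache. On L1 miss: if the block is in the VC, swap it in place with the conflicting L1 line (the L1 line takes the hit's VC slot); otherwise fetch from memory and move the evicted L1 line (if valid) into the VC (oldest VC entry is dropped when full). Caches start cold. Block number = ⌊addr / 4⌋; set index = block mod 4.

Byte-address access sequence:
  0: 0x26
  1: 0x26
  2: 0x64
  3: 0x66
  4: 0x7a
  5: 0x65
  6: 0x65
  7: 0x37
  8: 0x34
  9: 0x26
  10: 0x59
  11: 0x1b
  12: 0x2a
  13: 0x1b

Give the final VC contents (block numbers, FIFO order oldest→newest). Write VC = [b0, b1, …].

VC = [30, 22, 10]

#0 0x26→b9/s1 MISS; vc=[]
#1 0x26→b9/s1 L1-HIT; vc=[]
#2 0x64→b25/s1 MISS; vc=[9]
#3 0x66→b25/s1 L1-HIT; vc=[9]
#4 0x7a→b30/s2 MISS; vc=[9]
#5 0x65→b25/s1 L1-HIT; vc=[9]
#6 0x65→b25/s1 L1-HIT; vc=[9]
#7 0x37→b13/s1 MISS; vc=[9,25]
#8 0x34→b13/s1 L1-HIT; vc=[9,25]
#9 0x26→b9/s1 VC-HIT; vc=[13,25]
#10 0x59→b22/s2 MISS; vc=[13,25,30]
#11 0x1b→b6/s2 MISS; vc=[25,30,22]
#12 0x2a→b10/s2 MISS; vc=[30,22,6]
#13 0x1b→b6/s2 VC-HIT; vc=[30,22,10]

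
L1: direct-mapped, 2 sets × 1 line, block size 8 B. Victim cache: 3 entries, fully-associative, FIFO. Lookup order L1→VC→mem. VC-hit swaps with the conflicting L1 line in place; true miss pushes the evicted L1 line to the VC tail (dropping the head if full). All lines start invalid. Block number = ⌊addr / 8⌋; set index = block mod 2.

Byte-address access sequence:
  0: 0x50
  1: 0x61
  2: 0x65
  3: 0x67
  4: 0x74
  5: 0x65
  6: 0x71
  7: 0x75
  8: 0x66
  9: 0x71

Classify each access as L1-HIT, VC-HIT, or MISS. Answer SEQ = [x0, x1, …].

SEQ = [MISS, MISS, L1-HIT, L1-HIT, MISS, VC-HIT, VC-HIT, L1-HIT, VC-HIT, VC-HIT]

0: 0x50 (blk 10, set 0) → MISS  vc=[]
1: 0x61 (blk 12, set 0) → MISS  vc=[10]
2: 0x65 (blk 12, set 0) → L1-HIT  vc=[10]
3: 0x67 (blk 12, set 0) → L1-HIT  vc=[10]
4: 0x74 (blk 14, set 0) → MISS  vc=[10, 12]
5: 0x65 (blk 12, set 0) → VC-HIT  vc=[10, 14]
6: 0x71 (blk 14, set 0) → VC-HIT  vc=[10, 12]
7: 0x75 (blk 14, set 0) → L1-HIT  vc=[10, 12]
8: 0x66 (blk 12, set 0) → VC-HIT  vc=[10, 14]
9: 0x71 (blk 14, set 0) → VC-HIT  vc=[10, 12]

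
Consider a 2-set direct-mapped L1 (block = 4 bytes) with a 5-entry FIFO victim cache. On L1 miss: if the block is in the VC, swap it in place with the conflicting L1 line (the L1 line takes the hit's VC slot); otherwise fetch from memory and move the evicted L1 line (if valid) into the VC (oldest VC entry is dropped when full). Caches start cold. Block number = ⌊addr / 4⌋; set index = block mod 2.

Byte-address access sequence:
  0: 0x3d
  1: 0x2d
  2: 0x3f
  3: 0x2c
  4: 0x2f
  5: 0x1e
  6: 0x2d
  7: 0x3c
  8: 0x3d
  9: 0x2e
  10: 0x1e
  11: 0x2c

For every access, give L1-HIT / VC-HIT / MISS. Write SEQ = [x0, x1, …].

SEQ = [MISS, MISS, VC-HIT, VC-HIT, L1-HIT, MISS, VC-HIT, VC-HIT, L1-HIT, VC-HIT, VC-HIT, VC-HIT]

  [0] addr=0x3d blk=15 s=1: MISS | VC []
  [1] addr=0x2d blk=11 s=1: MISS | VC [15]
  [2] addr=0x3f blk=15 s=1: VC-HIT | VC [11]
  [3] addr=0x2c blk=11 s=1: VC-HIT | VC [15]
  [4] addr=0x2f blk=11 s=1: L1-HIT | VC [15]
  [5] addr=0x1e blk=7 s=1: MISS | VC [15, 11]
  [6] addr=0x2d blk=11 s=1: VC-HIT | VC [15, 7]
  [7] addr=0x3c blk=15 s=1: VC-HIT | VC [11, 7]
  [8] addr=0x3d blk=15 s=1: L1-HIT | VC [11, 7]
  [9] addr=0x2e blk=11 s=1: VC-HIT | VC [15, 7]
  [10] addr=0x1e blk=7 s=1: VC-HIT | VC [15, 11]
  [11] addr=0x2c blk=11 s=1: VC-HIT | VC [15, 7]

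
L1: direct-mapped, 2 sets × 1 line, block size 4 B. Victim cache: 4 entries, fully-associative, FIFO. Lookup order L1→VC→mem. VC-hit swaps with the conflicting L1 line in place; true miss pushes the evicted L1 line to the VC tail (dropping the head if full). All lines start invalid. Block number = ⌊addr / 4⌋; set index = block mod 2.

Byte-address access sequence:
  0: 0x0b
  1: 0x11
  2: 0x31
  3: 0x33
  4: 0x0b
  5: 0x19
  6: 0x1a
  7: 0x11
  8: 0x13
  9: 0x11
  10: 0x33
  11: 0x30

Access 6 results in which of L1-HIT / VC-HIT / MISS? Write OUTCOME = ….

OUTCOME = L1-HIT

#0 0xb→b2/s0 MISS; vc=[]
#1 0x11→b4/s0 MISS; vc=[2]
#2 0x31→b12/s0 MISS; vc=[2,4]
#3 0x33→b12/s0 L1-HIT; vc=[2,4]
#4 0xb→b2/s0 VC-HIT; vc=[12,4]
#5 0x19→b6/s0 MISS; vc=[12,4,2]
#6 0x1a→b6/s0 L1-HIT; vc=[12,4,2]
#7 0x11→b4/s0 VC-HIT; vc=[12,6,2]
#8 0x13→b4/s0 L1-HIT; vc=[12,6,2]
#9 0x11→b4/s0 L1-HIT; vc=[12,6,2]
#10 0x33→b12/s0 VC-HIT; vc=[4,6,2]
#11 0x30→b12/s0 L1-HIT; vc=[4,6,2]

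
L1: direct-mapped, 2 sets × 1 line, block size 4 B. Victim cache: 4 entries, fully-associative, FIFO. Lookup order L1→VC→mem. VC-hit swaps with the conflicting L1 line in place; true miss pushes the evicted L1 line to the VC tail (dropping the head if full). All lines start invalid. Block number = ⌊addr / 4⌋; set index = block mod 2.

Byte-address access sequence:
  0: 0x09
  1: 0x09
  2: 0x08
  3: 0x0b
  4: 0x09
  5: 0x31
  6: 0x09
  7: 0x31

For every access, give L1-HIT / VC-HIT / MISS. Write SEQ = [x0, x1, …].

0: 0x9 (blk 2, set 0) → MISS  vc=[]
1: 0x9 (blk 2, set 0) → L1-HIT  vc=[]
2: 0x8 (blk 2, set 0) → L1-HIT  vc=[]
3: 0xb (blk 2, set 0) → L1-HIT  vc=[]
4: 0x9 (blk 2, set 0) → L1-HIT  vc=[]
5: 0x31 (blk 12, set 0) → MISS  vc=[2]
6: 0x9 (blk 2, set 0) → VC-HIT  vc=[12]
7: 0x31 (blk 12, set 0) → VC-HIT  vc=[2]

SEQ = [MISS, L1-HIT, L1-HIT, L1-HIT, L1-HIT, MISS, VC-HIT, VC-HIT]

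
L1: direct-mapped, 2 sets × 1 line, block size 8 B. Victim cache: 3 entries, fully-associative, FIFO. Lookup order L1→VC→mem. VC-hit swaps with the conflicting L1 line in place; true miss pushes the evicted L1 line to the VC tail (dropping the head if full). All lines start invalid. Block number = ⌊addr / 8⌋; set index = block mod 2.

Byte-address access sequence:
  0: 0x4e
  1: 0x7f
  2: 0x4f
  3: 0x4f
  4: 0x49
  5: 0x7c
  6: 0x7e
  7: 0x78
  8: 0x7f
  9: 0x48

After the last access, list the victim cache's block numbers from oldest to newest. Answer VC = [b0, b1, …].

VC = [15]

  [0] addr=0x4e blk=9 s=1: MISS | VC []
  [1] addr=0x7f blk=15 s=1: MISS | VC [9]
  [2] addr=0x4f blk=9 s=1: VC-HIT | VC [15]
  [3] addr=0x4f blk=9 s=1: L1-HIT | VC [15]
  [4] addr=0x49 blk=9 s=1: L1-HIT | VC [15]
  [5] addr=0x7c blk=15 s=1: VC-HIT | VC [9]
  [6] addr=0x7e blk=15 s=1: L1-HIT | VC [9]
  [7] addr=0x78 blk=15 s=1: L1-HIT | VC [9]
  [8] addr=0x7f blk=15 s=1: L1-HIT | VC [9]
  [9] addr=0x48 blk=9 s=1: VC-HIT | VC [15]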